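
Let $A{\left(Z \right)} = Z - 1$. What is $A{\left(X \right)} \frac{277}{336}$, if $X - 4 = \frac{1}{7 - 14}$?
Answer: $\frac{1385}{588} \approx 2.3554$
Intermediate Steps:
$X = \frac{27}{7}$ ($X = 4 + \frac{1}{7 - 14} = 4 + \frac{1}{-7} = 4 - \frac{1}{7} = \frac{27}{7} \approx 3.8571$)
$A{\left(Z \right)} = -1 + Z$ ($A{\left(Z \right)} = Z - 1 = -1 + Z$)
$A{\left(X \right)} \frac{277}{336} = \left(-1 + \frac{27}{7}\right) \frac{277}{336} = \frac{20 \cdot 277 \cdot \frac{1}{336}}{7} = \frac{20}{7} \cdot \frac{277}{336} = \frac{1385}{588}$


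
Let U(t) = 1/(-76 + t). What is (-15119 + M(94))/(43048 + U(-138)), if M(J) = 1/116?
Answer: -62552307/178103906 ≈ -0.35121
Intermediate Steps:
M(J) = 1/116
(-15119 + M(94))/(43048 + U(-138)) = (-15119 + 1/116)/(43048 + 1/(-76 - 138)) = -1753803/(116*(43048 + 1/(-214))) = -1753803/(116*(43048 - 1/214)) = -1753803/(116*9212271/214) = -1753803/116*214/9212271 = -62552307/178103906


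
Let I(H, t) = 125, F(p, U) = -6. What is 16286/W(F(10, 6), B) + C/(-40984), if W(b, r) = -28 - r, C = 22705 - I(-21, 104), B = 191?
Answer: -168102611/2243874 ≈ -74.916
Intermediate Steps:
C = 22580 (C = 22705 - 1*125 = 22705 - 125 = 22580)
16286/W(F(10, 6), B) + C/(-40984) = 16286/(-28 - 1*191) + 22580/(-40984) = 16286/(-28 - 191) + 22580*(-1/40984) = 16286/(-219) - 5645/10246 = 16286*(-1/219) - 5645/10246 = -16286/219 - 5645/10246 = -168102611/2243874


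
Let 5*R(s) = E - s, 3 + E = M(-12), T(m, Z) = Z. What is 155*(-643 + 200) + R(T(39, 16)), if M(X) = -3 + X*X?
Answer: -343203/5 ≈ -68641.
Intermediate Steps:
M(X) = -3 + X²
E = 138 (E = -3 + (-3 + (-12)²) = -3 + (-3 + 144) = -3 + 141 = 138)
R(s) = 138/5 - s/5 (R(s) = (138 - s)/5 = 138/5 - s/5)
155*(-643 + 200) + R(T(39, 16)) = 155*(-643 + 200) + (138/5 - ⅕*16) = 155*(-443) + (138/5 - 16/5) = -68665 + 122/5 = -343203/5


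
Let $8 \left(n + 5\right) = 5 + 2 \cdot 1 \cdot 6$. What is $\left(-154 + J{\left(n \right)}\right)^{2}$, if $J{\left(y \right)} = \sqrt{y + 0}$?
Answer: $\frac{\left(616 - i \sqrt{46}\right)^{2}}{16} \approx 23713.0 - 522.24 i$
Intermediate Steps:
$n = - \frac{23}{8}$ ($n = -5 + \frac{5 + 2 \cdot 1 \cdot 6}{8} = -5 + \frac{5 + 2 \cdot 6}{8} = -5 + \frac{5 + 12}{8} = -5 + \frac{1}{8} \cdot 17 = -5 + \frac{17}{8} = - \frac{23}{8} \approx -2.875$)
$J{\left(y \right)} = \sqrt{y}$
$\left(-154 + J{\left(n \right)}\right)^{2} = \left(-154 + \sqrt{- \frac{23}{8}}\right)^{2} = \left(-154 + \frac{i \sqrt{46}}{4}\right)^{2}$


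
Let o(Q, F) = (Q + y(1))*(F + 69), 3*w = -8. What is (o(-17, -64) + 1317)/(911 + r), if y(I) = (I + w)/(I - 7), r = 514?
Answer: 22201/25650 ≈ 0.86554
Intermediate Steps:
w = -8/3 (w = (⅓)*(-8) = -8/3 ≈ -2.6667)
y(I) = (-8/3 + I)/(-7 + I) (y(I) = (I - 8/3)/(I - 7) = (-8/3 + I)/(-7 + I))
o(Q, F) = (69 + F)*(5/18 + Q) (o(Q, F) = (Q + (-8/3 + 1)/(-7 + 1))*(F + 69) = (Q - 5/3/(-6))*(69 + F) = (Q - ⅙*(-5/3))*(69 + F) = (Q + 5/18)*(69 + F) = (5/18 + Q)*(69 + F) = (69 + F)*(5/18 + Q))
(o(-17, -64) + 1317)/(911 + r) = ((115/6 + 69*(-17) + (5/18)*(-64) - 64*(-17)) + 1317)/(911 + 514) = ((115/6 - 1173 - 160/9 + 1088) + 1317)/1425 = (-1505/18 + 1317)*(1/1425) = (22201/18)*(1/1425) = 22201/25650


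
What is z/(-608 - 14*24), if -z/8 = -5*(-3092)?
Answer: 7730/59 ≈ 131.02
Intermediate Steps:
z = -123680 (z = -(-40)*(-3092) = -8*15460 = -123680)
z/(-608 - 14*24) = -123680/(-608 - 14*24) = -123680/(-608 - 336) = -123680/(-944) = -123680*(-1/944) = 7730/59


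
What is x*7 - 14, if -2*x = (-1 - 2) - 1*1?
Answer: 0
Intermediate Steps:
x = 2 (x = -((-1 - 2) - 1*1)/2 = -(-3 - 1)/2 = -1/2*(-4) = 2)
x*7 - 14 = 2*7 - 14 = 14 - 14 = 0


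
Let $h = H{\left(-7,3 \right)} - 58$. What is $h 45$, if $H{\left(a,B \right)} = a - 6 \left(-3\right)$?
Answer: $-2115$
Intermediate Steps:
$H{\left(a,B \right)} = 18 + a$ ($H{\left(a,B \right)} = a - -18 = a + 18 = 18 + a$)
$h = -47$ ($h = \left(18 - 7\right) - 58 = 11 - 58 = -47$)
$h 45 = \left(-47\right) 45 = -2115$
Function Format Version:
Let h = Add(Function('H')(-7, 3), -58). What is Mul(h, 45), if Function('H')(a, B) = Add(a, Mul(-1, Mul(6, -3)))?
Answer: -2115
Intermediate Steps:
Function('H')(a, B) = Add(18, a) (Function('H')(a, B) = Add(a, Mul(-1, -18)) = Add(a, 18) = Add(18, a))
h = -47 (h = Add(Add(18, -7), -58) = Add(11, -58) = -47)
Mul(h, 45) = Mul(-47, 45) = -2115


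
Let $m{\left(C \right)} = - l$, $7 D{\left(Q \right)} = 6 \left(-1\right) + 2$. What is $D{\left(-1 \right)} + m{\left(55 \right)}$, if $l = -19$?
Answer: $\frac{129}{7} \approx 18.429$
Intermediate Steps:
$D{\left(Q \right)} = - \frac{4}{7}$ ($D{\left(Q \right)} = \frac{6 \left(-1\right) + 2}{7} = \frac{-6 + 2}{7} = \frac{1}{7} \left(-4\right) = - \frac{4}{7}$)
$m{\left(C \right)} = 19$ ($m{\left(C \right)} = \left(-1\right) \left(-19\right) = 19$)
$D{\left(-1 \right)} + m{\left(55 \right)} = - \frac{4}{7} + 19 = \frac{129}{7}$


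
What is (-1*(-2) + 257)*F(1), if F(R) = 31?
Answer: 8029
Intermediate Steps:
(-1*(-2) + 257)*F(1) = (-1*(-2) + 257)*31 = (2 + 257)*31 = 259*31 = 8029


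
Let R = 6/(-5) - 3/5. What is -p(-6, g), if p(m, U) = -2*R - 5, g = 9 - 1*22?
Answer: 7/5 ≈ 1.4000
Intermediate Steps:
g = -13 (g = 9 - 22 = -13)
R = -9/5 (R = 6*(-⅕) - 3*⅕ = -6/5 - ⅗ = -9/5 ≈ -1.8000)
p(m, U) = -7/5 (p(m, U) = -2*(-9/5) - 5 = 18/5 - 5 = -7/5)
-p(-6, g) = -1*(-7/5) = 7/5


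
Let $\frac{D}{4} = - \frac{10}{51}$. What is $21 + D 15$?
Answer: $\frac{157}{17} \approx 9.2353$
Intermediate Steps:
$D = - \frac{40}{51}$ ($D = 4 \left(- \frac{10}{51}\right) = - \frac{40}{51} \approx -0.78431$)
$21 + D 15 = 21 - \frac{200}{17} = \frac{157}{17}$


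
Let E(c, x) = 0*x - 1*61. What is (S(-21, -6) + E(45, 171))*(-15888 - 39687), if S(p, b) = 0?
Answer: 3390075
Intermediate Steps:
E(c, x) = -61 (E(c, x) = 0 - 61 = -61)
(S(-21, -6) + E(45, 171))*(-15888 - 39687) = (0 - 61)*(-15888 - 39687) = -61*(-55575) = 3390075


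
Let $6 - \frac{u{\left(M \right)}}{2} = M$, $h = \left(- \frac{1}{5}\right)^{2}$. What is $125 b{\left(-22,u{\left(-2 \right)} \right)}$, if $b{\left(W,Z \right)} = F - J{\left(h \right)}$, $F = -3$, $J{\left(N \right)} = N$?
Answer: $-380$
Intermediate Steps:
$h = \frac{1}{25}$ ($h = \left(\left(-1\right) \frac{1}{5}\right)^{2} = \left(- \frac{1}{5}\right)^{2} = \frac{1}{25} \approx 0.04$)
$u{\left(M \right)} = 12 - 2 M$
$b{\left(W,Z \right)} = - \frac{76}{25}$ ($b{\left(W,Z \right)} = -3 - \frac{1}{25} = - \frac{76}{25}$)
$125 b{\left(-22,u{\left(-2 \right)} \right)} = 125 \left(- \frac{76}{25}\right) = -380$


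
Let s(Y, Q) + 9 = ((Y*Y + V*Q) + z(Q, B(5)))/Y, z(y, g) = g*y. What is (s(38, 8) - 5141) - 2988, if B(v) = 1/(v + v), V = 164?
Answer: -766218/95 ≈ -8065.5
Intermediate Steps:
B(v) = 1/(2*v)
s(Y, Q) = -9 + (Y² + 1641*Q/10)/Y (s(Y, Q) = -9 + ((Y*Y + 164*Q) + ((½)/5)*Q)/Y = -9 + ((Y² + 164*Q) + ((½)*(⅕))*Q)/Y = -9 + ((Y² + 164*Q) + Q/10)/Y = -9 + (Y² + 1641*Q/10)/Y)
(s(38, 8) - 5141) - 2988 = ((-9 + 38 + (1641/10)*8/38) - 5141) - 2988 = ((-9 + 38 + (1641/10)*8*(1/38)) - 5141) - 2988 = ((-9 + 38 + 3282/95) - 5141) - 2988 = (6037/95 - 5141) - 2988 = -482358/95 - 2988 = -766218/95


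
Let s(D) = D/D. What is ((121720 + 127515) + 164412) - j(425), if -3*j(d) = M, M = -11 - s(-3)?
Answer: 413643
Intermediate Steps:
s(D) = 1
M = -12 (M = -11 - 1*1 = -11 - 1 = -12)
j(d) = 4 (j(d) = -⅓*(-12) = 4)
((121720 + 127515) + 164412) - j(425) = ((121720 + 127515) + 164412) - 1*4 = (249235 + 164412) - 4 = 413647 - 4 = 413643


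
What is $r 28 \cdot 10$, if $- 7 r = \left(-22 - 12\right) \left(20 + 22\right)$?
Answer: $57120$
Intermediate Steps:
$r = 204$ ($r = - \frac{\left(-22 - 12\right) \left(20 + 22\right)}{7} = - \frac{\left(-34\right) 42}{7} = \left(- \frac{1}{7}\right) \left(-1428\right) = 204$)
$r 28 \cdot 10 = 204 \cdot 28 \cdot 10 = 5712 \cdot 10 = 57120$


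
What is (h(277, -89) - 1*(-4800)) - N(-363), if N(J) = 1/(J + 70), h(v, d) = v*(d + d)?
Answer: -13040257/293 ≈ -44506.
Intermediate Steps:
h(v, d) = 2*d*v (h(v, d) = v*(2*d) = 2*d*v)
N(J) = 1/(70 + J)
(h(277, -89) - 1*(-4800)) - N(-363) = (2*(-89)*277 - 1*(-4800)) - 1/(70 - 363) = (-49306 + 4800) - 1/(-293) = -44506 - 1*(-1/293) = -44506 + 1/293 = -13040257/293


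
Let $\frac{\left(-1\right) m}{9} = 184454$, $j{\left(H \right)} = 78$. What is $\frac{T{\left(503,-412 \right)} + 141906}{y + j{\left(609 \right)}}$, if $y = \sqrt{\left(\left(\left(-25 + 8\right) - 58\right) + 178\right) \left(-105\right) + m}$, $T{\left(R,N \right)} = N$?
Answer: $\frac{3678844}{558995} - \frac{141494 i \sqrt{1670901}}{1676985} \approx 6.5812 - 109.06 i$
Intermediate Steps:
$m = -1660086$ ($m = \left(-9\right) 184454 = -1660086$)
$y = i \sqrt{1670901}$ ($y = \sqrt{\left(\left(\left(-25 + 8\right) - 58\right) + 178\right) \left(-105\right) - 1660086} = \sqrt{\left(\left(-17 - 58\right) + 178\right) \left(-105\right) - 1660086} = \sqrt{\left(-75 + 178\right) \left(-105\right) - 1660086} = \sqrt{103 \left(-105\right) - 1660086} = \sqrt{-10815 - 1660086} = \sqrt{-1670901} = i \sqrt{1670901} \approx 1292.6 i$)
$\frac{T{\left(503,-412 \right)} + 141906}{y + j{\left(609 \right)}} = \frac{-412 + 141906}{i \sqrt{1670901} + 78} = \frac{141494}{78 + i \sqrt{1670901}}$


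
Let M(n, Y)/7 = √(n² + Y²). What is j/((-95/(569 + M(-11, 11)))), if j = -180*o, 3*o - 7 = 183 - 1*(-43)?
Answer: 1590924/19 + 215292*√2/19 ≈ 99758.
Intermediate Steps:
o = 233/3 (o = 7/3 + (183 - 1*(-43))/3 = 7/3 + (183 + 43)/3 = 7/3 + (⅓)*226 = 7/3 + 226/3 = 233/3 ≈ 77.667)
M(n, Y) = 7*√(Y² + n²) (M(n, Y) = 7*√(n² + Y²) = 7*√(Y² + n²))
j = -13980 (j = -180*233/3 = -13980)
j/((-95/(569 + M(-11, 11)))) = -(-1590924/19 - 19572*√(11² + (-11)²)/19) = -(-1590924/19 - 19572*√(121 + 121)/19) = -(-1590924/19 - 215292*√2/19) = -13980*(-569/95 - 77*√2/95) = 1590924/19 + 215292*√2/19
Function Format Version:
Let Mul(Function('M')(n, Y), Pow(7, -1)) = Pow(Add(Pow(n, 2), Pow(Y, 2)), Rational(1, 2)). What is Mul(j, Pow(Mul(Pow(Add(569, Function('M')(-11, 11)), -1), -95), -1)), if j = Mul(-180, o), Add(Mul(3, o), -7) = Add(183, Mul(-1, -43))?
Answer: Add(Rational(1590924, 19), Mul(Rational(215292, 19), Pow(2, Rational(1, 2)))) ≈ 99758.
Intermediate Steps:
o = Rational(233, 3) (o = Add(Rational(7, 3), Mul(Rational(1, 3), Add(183, Mul(-1, -43)))) = Add(Rational(7, 3), Mul(Rational(1, 3), Add(183, 43))) = Add(Rational(7, 3), Mul(Rational(1, 3), 226)) = Add(Rational(7, 3), Rational(226, 3)) = Rational(233, 3) ≈ 77.667)
Function('M')(n, Y) = Mul(7, Pow(Add(Pow(Y, 2), Pow(n, 2)), Rational(1, 2))) (Function('M')(n, Y) = Mul(7, Pow(Add(Pow(n, 2), Pow(Y, 2)), Rational(1, 2))) = Mul(7, Pow(Add(Pow(Y, 2), Pow(n, 2)), Rational(1, 2))))
j = -13980 (j = Mul(-180, Rational(233, 3)) = -13980)
Mul(j, Pow(Mul(Pow(Add(569, Function('M')(-11, 11)), -1), -95), -1)) = Mul(-13980, Pow(Mul(Pow(Add(569, Mul(7, Pow(Add(Pow(11, 2), Pow(-11, 2)), Rational(1, 2)))), -1), -95), -1)) = Mul(-13980, Pow(Mul(Pow(Add(569, Mul(7, Pow(Add(121, 121), Rational(1, 2)))), -1), -95), -1)) = Mul(-13980, Pow(Mul(Pow(Add(569, Mul(7, Pow(242, Rational(1, 2)))), -1), -95), -1)) = Mul(-13980, Pow(Mul(Pow(Add(569, Mul(7, Mul(11, Pow(2, Rational(1, 2))))), -1), -95), -1)) = Mul(-13980, Pow(Mul(Pow(Add(569, Mul(77, Pow(2, Rational(1, 2)))), -1), -95), -1)) = Mul(-13980, Pow(Mul(-95, Pow(Add(569, Mul(77, Pow(2, Rational(1, 2)))), -1)), -1)) = Mul(-13980, Add(Rational(-569, 95), Mul(Rational(-77, 95), Pow(2, Rational(1, 2))))) = Add(Rational(1590924, 19), Mul(Rational(215292, 19), Pow(2, Rational(1, 2))))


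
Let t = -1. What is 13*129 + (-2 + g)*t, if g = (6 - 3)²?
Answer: 1670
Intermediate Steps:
g = 9 (g = 3² = 9)
13*129 + (-2 + g)*t = 13*129 + (-2 + 9)*(-1) = 1677 + 7*(-1) = 1677 - 7 = 1670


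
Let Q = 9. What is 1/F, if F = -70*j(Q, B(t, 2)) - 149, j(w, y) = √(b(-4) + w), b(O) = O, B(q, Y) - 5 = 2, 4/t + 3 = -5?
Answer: 149/2299 - 70*√5/2299 ≈ -0.0032731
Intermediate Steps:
t = -½ (t = 4/(-3 - 5) = 4/(-8) = 4*(-⅛) = -½ ≈ -0.50000)
B(q, Y) = 7 (B(q, Y) = 5 + 2 = 7)
j(w, y) = √(-4 + w)
F = -149 - 70*√5 (F = -70*√(-4 + 9) - 149 = -70*√5 - 149 = -149 - 70*√5 ≈ -305.52)
1/F = 1/(-149 - 70*√5)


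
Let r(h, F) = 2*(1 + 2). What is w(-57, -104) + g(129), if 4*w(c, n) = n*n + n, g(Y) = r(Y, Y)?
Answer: 2684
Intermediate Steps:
r(h, F) = 6 (r(h, F) = 2*3 = 6)
g(Y) = 6
w(c, n) = n/4 + n²/4 (w(c, n) = (n*n + n)/4 = (n² + n)/4 = (n + n²)/4 = n/4 + n²/4)
w(-57, -104) + g(129) = (¼)*(-104)*(1 - 104) + 6 = (¼)*(-104)*(-103) + 6 = 2678 + 6 = 2684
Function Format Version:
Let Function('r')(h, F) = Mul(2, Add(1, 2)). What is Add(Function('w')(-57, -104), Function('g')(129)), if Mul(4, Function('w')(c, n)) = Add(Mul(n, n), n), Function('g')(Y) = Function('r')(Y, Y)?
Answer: 2684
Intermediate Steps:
Function('r')(h, F) = 6 (Function('r')(h, F) = Mul(2, 3) = 6)
Function('g')(Y) = 6
Function('w')(c, n) = Add(Mul(Rational(1, 4), n), Mul(Rational(1, 4), Pow(n, 2))) (Function('w')(c, n) = Mul(Rational(1, 4), Add(Mul(n, n), n)) = Mul(Rational(1, 4), Add(Pow(n, 2), n)) = Mul(Rational(1, 4), Add(n, Pow(n, 2))) = Add(Mul(Rational(1, 4), n), Mul(Rational(1, 4), Pow(n, 2))))
Add(Function('w')(-57, -104), Function('g')(129)) = Add(Mul(Rational(1, 4), -104, Add(1, -104)), 6) = Add(Mul(Rational(1, 4), -104, -103), 6) = Add(2678, 6) = 2684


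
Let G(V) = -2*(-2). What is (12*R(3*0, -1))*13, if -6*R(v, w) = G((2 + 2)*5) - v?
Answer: -104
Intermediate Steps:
G(V) = 4
R(v, w) = -⅔ + v/6 (R(v, w) = -(4 - v)/6 = -⅔ + v/6)
(12*R(3*0, -1))*13 = (12*(-⅔ + (3*0)/6))*13 = (12*(-⅔ + (⅙)*0))*13 = (12*(-⅔ + 0))*13 = (12*(-⅔))*13 = -8*13 = -104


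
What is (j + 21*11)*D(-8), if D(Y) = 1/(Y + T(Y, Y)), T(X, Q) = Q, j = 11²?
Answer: -22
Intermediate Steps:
j = 121
D(Y) = 1/(2*Y) (D(Y) = 1/(Y + Y) = 1/(2*Y))
(j + 21*11)*D(-8) = (121 + 21*11)*((½)/(-8)) = (121 + 231)*((½)*(-⅛)) = 352*(-1/16) = -22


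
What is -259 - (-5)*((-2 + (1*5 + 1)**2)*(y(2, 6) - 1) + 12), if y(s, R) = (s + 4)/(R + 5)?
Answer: -3039/11 ≈ -276.27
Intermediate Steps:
y(s, R) = (4 + s)/(5 + R)
-259 - (-5)*((-2 + (1*5 + 1)**2)*(y(2, 6) - 1) + 12) = -259 - (-5)*((-2 + (1*5 + 1)**2)*((4 + 2)/(5 + 6) - 1) + 12) = -259 - (-5)*((-2 + (5 + 1)**2)*(6/11 - 1) + 12) = -259 - (-5)*((-2 + 6**2)*((1/11)*6 - 1) + 12) = -259 - (-5)*((-2 + 36)*(6/11 - 1) + 12) = -259 - (-5)*(34*(-5/11) + 12) = -259 - (-5)*(-170/11 + 12) = -259 - (-5)*(-38)/11 = -259 - 1*190/11 = -259 - 190/11 = -3039/11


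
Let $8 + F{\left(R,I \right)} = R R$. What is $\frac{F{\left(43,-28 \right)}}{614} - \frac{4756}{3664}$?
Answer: $\frac{478155}{281212} \approx 1.7003$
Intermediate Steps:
$F{\left(R,I \right)} = -8 + R^{2}$ ($F{\left(R,I \right)} = -8 + R R = -8 + R^{2}$)
$\frac{F{\left(43,-28 \right)}}{614} - \frac{4756}{3664} = \frac{-8 + 43^{2}}{614} - \frac{4756}{3664} = \left(-8 + 1849\right) \frac{1}{614} - \frac{1189}{916} = 1841 \cdot \frac{1}{614} - \frac{1189}{916} = \frac{1841}{614} - \frac{1189}{916} = \frac{478155}{281212}$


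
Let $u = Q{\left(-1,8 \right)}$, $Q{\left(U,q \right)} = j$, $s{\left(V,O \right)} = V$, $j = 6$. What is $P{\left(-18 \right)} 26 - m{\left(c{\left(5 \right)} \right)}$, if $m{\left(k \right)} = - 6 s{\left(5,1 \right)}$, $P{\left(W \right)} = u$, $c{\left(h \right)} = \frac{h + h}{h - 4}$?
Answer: $186$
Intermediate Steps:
$c{\left(h \right)} = \frac{2 h}{-4 + h}$
$Q{\left(U,q \right)} = 6$
$u = 6$
$P{\left(W \right)} = 6$
$m{\left(k \right)} = -30$ ($m{\left(k \right)} = \left(-6\right) 5 = -30$)
$P{\left(-18 \right)} 26 - m{\left(c{\left(5 \right)} \right)} = 6 \cdot 26 - -30 = 156 + 30 = 186$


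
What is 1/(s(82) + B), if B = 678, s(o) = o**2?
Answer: 1/7402 ≈ 0.00013510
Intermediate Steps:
1/(s(82) + B) = 1/(82**2 + 678) = 1/(6724 + 678) = 1/7402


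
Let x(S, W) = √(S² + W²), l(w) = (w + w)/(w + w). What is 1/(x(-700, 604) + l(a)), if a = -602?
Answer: -1/854815 + 4*√53426/854815 ≈ 0.0010804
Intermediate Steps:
l(w) = 1 (l(w) = (2*w)/((2*w)) = (2*w)*(1/(2*w)) = 1)
1/(x(-700, 604) + l(a)) = 1/(√((-700)² + 604²) + 1) = 1/(√(490000 + 364816) + 1) = 1/(√854816 + 1) = 1/(4*√53426 + 1) = 1/(1 + 4*√53426)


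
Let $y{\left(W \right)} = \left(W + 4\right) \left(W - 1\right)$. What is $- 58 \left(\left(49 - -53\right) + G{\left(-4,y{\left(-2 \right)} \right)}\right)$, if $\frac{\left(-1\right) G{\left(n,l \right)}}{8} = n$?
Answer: $-7772$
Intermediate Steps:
$y{\left(W \right)} = \left(-1 + W\right) \left(4 + W\right)$ ($y{\left(W \right)} = \left(4 + W\right) \left(-1 + W\right) = \left(-1 + W\right) \left(4 + W\right)$)
$G{\left(n,l \right)} = - 8 n$
$- 58 \left(\left(49 - -53\right) + G{\left(-4,y{\left(-2 \right)} \right)}\right) = - 58 \left(\left(49 - -53\right) - -32\right) = - 58 \left(\left(49 + 53\right) + 32\right) = - 58 \left(102 + 32\right) = \left(-58\right) 134 = -7772$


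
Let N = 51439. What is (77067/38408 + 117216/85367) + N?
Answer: 168668026094821/3278775736 ≈ 51442.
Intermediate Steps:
(77067/38408 + 117216/85367) + N = (77067/38408 + 117216/85367) + 51439 = 11081010717/3278775736 + 51439 = 168668026094821/3278775736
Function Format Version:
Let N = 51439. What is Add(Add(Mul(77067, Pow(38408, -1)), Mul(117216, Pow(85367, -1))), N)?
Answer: Rational(168668026094821, 3278775736) ≈ 51442.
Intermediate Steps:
Add(Add(Mul(77067, Pow(38408, -1)), Mul(117216, Pow(85367, -1))), N) = Add(Add(Mul(77067, Pow(38408, -1)), Mul(117216, Pow(85367, -1))), 51439) = Add(Add(Mul(77067, Rational(1, 38408)), Mul(117216, Rational(1, 85367))), 51439) = Add(Add(Rational(77067, 38408), Rational(117216, 85367)), 51439) = Add(Rational(11081010717, 3278775736), 51439) = Rational(168668026094821, 3278775736)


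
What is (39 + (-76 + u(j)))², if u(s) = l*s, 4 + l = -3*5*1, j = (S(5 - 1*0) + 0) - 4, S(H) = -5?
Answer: 17956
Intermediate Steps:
j = -9 (j = (-5 + 0) - 4 = -5 - 4 = -9)
l = -19 (l = -4 - 3*5*1 = -4 - 15*1 = -4 - 15 = -19)
u(s) = -19*s
(39 + (-76 + u(j)))² = (39 + (-76 - 19*(-9)))² = (39 + (-76 + 171))² = (39 + 95)² = 134² = 17956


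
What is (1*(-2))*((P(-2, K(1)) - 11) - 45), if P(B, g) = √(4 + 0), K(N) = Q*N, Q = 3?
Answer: 108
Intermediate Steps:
K(N) = 3*N
P(B, g) = 2 (P(B, g) = √4 = 2)
(1*(-2))*((P(-2, K(1)) - 11) - 45) = (1*(-2))*((2 - 11) - 45) = -2*(-9 - 45) = -2*(-54) = 108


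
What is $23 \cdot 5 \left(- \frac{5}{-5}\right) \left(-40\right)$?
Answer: $-4600$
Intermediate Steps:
$23 \cdot 5 \left(- \frac{5}{-5}\right) \left(-40\right) = 23 \cdot 5 \left(\left(-5\right) \left(- \frac{1}{5}\right)\right) \left(-40\right) = 23 \cdot 5 \cdot 1 \left(-40\right) = 23 \cdot 5 \left(-40\right) = 115 \left(-40\right) = -4600$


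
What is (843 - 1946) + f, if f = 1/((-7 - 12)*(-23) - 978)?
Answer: -596724/541 ≈ -1103.0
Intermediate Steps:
f = -1/541 (f = 1/(-19*(-23) - 978) = 1/(437 - 978) = 1/(-541) = -1/541 ≈ -0.0018484)
(843 - 1946) + f = (843 - 1946) - 1/541 = -1103 - 1/541 = -596724/541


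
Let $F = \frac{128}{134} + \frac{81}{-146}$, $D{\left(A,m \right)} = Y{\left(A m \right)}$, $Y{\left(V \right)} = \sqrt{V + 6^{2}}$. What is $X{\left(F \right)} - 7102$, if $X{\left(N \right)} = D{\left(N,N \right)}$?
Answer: $-7102 + \frac{\sqrt{3460093753}}{9782} \approx -7096.0$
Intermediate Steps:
$Y{\left(V \right)} = \sqrt{36 + V}$ ($Y{\left(V \right)} = \sqrt{V + 36} = \sqrt{36 + V}$)
$D{\left(A,m \right)} = \sqrt{36 + A m}$
$F = \frac{3917}{9782}$ ($F = 128 \cdot \frac{1}{134} + 81 \left(- \frac{1}{146}\right) = \frac{64}{67} - \frac{81}{146} = \frac{3917}{9782} \approx 0.40043$)
$X{\left(N \right)} = \sqrt{36 + N^{2}}$ ($X{\left(N \right)} = \sqrt{36 + N N} = \sqrt{36 + N^{2}}$)
$X{\left(F \right)} - 7102 = \sqrt{36 + \left(\frac{3917}{9782}\right)^{2}} - 7102 = \sqrt{36 + \frac{15342889}{95687524}} - 7102 = \sqrt{\frac{3460093753}{95687524}} - 7102 = \frac{\sqrt{3460093753}}{9782} - 7102 = -7102 + \frac{\sqrt{3460093753}}{9782}$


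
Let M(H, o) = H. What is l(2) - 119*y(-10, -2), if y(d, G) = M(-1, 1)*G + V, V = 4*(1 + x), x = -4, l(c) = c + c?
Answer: 1194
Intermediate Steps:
l(c) = 2*c
V = -12 (V = 4*(1 - 4) = 4*(-3) = -12)
y(d, G) = -12 - G (y(d, G) = -G - 12 = -12 - G)
l(2) - 119*y(-10, -2) = 2*2 - 119*(-12 - 1*(-2)) = 4 - 119*(-12 + 2) = 4 - 119*(-10) = 4 + 1190 = 1194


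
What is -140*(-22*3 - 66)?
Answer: 18480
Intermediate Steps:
-140*(-22*3 - 66) = -140*(-66 - 66) = -140*(-132) = 18480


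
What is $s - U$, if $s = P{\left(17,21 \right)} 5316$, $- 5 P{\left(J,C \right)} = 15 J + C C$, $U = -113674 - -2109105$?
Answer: $- \frac{13677091}{5} \approx -2.7354 \cdot 10^{6}$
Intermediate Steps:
$U = 1995431$ ($U = -113674 + 2109105 = 1995431$)
$P{\left(J,C \right)} = - 3 J - \frac{C^{2}}{5}$ ($P{\left(J,C \right)} = - \frac{15 J + C C}{5} = - \frac{15 J + C^{2}}{5} = - \frac{C^{2} + 15 J}{5} = - 3 J - \frac{C^{2}}{5}$)
$s = - \frac{3699936}{5}$ ($s = \left(\left(-3\right) 17 - \frac{21^{2}}{5}\right) 5316 = \left(-51 - \frac{441}{5}\right) 5316 = \left(- \frac{696}{5}\right) 5316 = - \frac{3699936}{5} \approx -7.3999 \cdot 10^{5}$)
$s - U = - \frac{3699936}{5} - 1995431 = - \frac{13677091}{5}$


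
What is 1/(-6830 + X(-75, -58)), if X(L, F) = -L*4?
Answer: -1/6530 ≈ -0.00015314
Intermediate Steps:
X(L, F) = -4*L
1/(-6830 + X(-75, -58)) = 1/(-6830 - 4*(-75)) = 1/(-6830 + 300) = 1/(-6530) = -1/6530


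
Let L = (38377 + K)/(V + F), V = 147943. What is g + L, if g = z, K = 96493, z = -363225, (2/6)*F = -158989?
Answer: -59754938635/164512 ≈ -3.6323e+5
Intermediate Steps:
F = -476967 (F = 3*(-158989) = -476967)
g = -363225
L = -67435/164512 (L = (38377 + 96493)/(147943 - 476967) = 134870/(-329024) = 134870*(-1/329024) = -67435/164512 ≈ -0.40991)
g + L = -363225 - 67435/164512 = -59754938635/164512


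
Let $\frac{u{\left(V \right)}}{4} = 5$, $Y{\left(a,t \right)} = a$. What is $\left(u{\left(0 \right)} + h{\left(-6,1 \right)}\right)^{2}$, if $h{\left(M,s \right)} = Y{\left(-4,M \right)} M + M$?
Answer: $1444$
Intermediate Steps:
$u{\left(V \right)} = 20$ ($u{\left(V \right)} = 4 \cdot 5 = 20$)
$h{\left(M,s \right)} = - 3 M$ ($h{\left(M,s \right)} = - 4 M + M = - 3 M$)
$\left(u{\left(0 \right)} + h{\left(-6,1 \right)}\right)^{2} = \left(20 - -18\right)^{2} = \left(20 + 18\right)^{2} = 38^{2} = 1444$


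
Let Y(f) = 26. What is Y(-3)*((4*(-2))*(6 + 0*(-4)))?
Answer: -1248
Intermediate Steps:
Y(-3)*((4*(-2))*(6 + 0*(-4))) = 26*((4*(-2))*(6 + 0*(-4))) = 26*(-8*(6 + 0)) = 26*(-8*6) = 26*(-48) = -1248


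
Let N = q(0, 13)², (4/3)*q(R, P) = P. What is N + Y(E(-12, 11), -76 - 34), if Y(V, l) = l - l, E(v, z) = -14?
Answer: 1521/16 ≈ 95.063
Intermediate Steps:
q(R, P) = 3*P/4
Y(V, l) = 0
N = 1521/16 (N = ((¾)*13)² = (39/4)² = 1521/16 ≈ 95.063)
N + Y(E(-12, 11), -76 - 34) = 1521/16 + 0 = 1521/16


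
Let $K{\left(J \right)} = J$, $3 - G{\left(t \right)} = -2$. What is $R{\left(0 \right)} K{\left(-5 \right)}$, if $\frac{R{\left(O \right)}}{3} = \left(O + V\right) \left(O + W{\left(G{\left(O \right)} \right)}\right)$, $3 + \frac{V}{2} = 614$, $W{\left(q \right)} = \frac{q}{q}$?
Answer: $-18330$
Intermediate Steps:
$G{\left(t \right)} = 5$ ($G{\left(t \right)} = 3 - -2 = 3 + 2 = 5$)
$W{\left(q \right)} = 1$
$V = 1222$ ($V = -6 + 2 \cdot 614 = -6 + 1228 = 1222$)
$R{\left(O \right)} = 3 \left(1 + O\right) \left(1222 + O\right)$ ($R{\left(O \right)} = 3 \left(O + 1222\right) \left(O + 1\right) = 3 \left(1222 + O\right) \left(1 + O\right) = 3 \left(1 + O\right) \left(1222 + O\right)$)
$R{\left(0 \right)} K{\left(-5 \right)} = \left(3666 + 3 \cdot 0^{2} + 3669 \cdot 0\right) \left(-5\right) = \left(3666 + 3 \cdot 0 + 0\right) \left(-5\right) = \left(3666 + 0 + 0\right) \left(-5\right) = 3666 \left(-5\right) = -18330$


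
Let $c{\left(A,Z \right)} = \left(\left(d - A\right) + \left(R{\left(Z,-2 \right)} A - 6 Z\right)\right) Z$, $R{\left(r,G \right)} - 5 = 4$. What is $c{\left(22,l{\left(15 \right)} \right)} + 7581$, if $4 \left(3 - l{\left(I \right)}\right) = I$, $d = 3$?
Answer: $\frac{59547}{8} \approx 7443.4$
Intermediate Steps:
$l{\left(I \right)} = 3 - \frac{I}{4}$
$R{\left(r,G \right)} = 9$ ($R{\left(r,G \right)} = 5 + 4 = 9$)
$c{\left(A,Z \right)} = Z \left(3 - 6 Z + 8 A\right)$ ($c{\left(A,Z \right)} = \left(\left(3 - A\right) + \left(9 A - 6 Z\right)\right) Z = \left(\left(3 - A\right) + \left(- 6 Z + 9 A\right)\right) Z = \left(3 - 6 Z + 8 A\right) Z = Z \left(3 - 6 Z + 8 A\right)$)
$c{\left(22,l{\left(15 \right)} \right)} + 7581 = \left(3 - \frac{15}{4}\right) \left(3 - 6 \left(3 - \frac{15}{4}\right) + 8 \cdot 22\right) + 7581 = \left(3 - \frac{15}{4}\right) \left(3 - 6 \left(3 - \frac{15}{4}\right) + 176\right) + 7581 = - \frac{3 \left(3 - - \frac{9}{2} + 176\right)}{4} + 7581 = - \frac{3 \left(3 + \frac{9}{2} + 176\right)}{4} + 7581 = \left(- \frac{3}{4}\right) \frac{367}{2} + 7581 = - \frac{1101}{8} + 7581 = \frac{59547}{8}$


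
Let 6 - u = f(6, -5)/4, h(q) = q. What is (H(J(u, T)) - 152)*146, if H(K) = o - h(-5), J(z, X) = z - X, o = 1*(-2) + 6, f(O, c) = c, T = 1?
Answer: -20878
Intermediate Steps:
o = 4 (o = -2 + 6 = 4)
u = 29/4 (u = 6 - (-5)/4 = 6 - 1*(-5/4) = 6 + 5/4 = 29/4 ≈ 7.2500)
H(K) = 9 (H(K) = 4 - 1*(-5) = 4 + 5 = 9)
(H(J(u, T)) - 152)*146 = (9 - 152)*146 = -143*146 = -20878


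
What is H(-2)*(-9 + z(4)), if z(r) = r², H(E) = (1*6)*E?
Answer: -84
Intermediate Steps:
H(E) = 6*E
H(-2)*(-9 + z(4)) = (6*(-2))*(-9 + 4²) = -12*(-9 + 16) = -12*7 = -84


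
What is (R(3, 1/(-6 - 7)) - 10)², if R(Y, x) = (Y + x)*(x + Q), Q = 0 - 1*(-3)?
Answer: 60516/28561 ≈ 2.1188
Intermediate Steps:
Q = 3 (Q = 0 + 3 = 3)
R(Y, x) = (3 + x)*(Y + x) (R(Y, x) = (Y + x)*(x + 3) = (Y + x)*(3 + x) = (3 + x)*(Y + x))
(R(3, 1/(-6 - 7)) - 10)² = (((1/(-6 - 7))² + 3*3 + 3/(-6 - 7) + 3/(-6 - 7)) - 10)² = (((1/(-13))² + 9 + 3/(-13) + 3/(-13)) - 10)² = (((-1/13)² + 9 + 3*(-1/13) + 3*(-1/13)) - 10)² = ((1/169 + 9 - 3/13 - 3/13) - 10)² = (1444/169 - 10)² = (-246/169)² = 60516/28561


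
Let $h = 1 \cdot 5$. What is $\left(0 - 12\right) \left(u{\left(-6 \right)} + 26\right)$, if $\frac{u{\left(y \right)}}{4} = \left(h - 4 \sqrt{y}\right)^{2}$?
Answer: $3096 + 1920 i \sqrt{6} \approx 3096.0 + 4703.0 i$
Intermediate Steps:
$h = 5$
$u{\left(y \right)} = 4 \left(5 - 4 \sqrt{y}\right)^{2}$
$\left(0 - 12\right) \left(u{\left(-6 \right)} + 26\right) = \left(0 - 12\right) \left(4 \left(-5 + 4 \sqrt{-6}\right)^{2} + 26\right) = \left(0 - 12\right) \left(4 \left(-5 + 4 i \sqrt{6}\right)^{2} + 26\right) = - 12 \left(4 \left(-5 + 4 i \sqrt{6}\right)^{2} + 26\right) = - 12 \left(26 + 4 \left(-5 + 4 i \sqrt{6}\right)^{2}\right) = -312 - 48 \left(-5 + 4 i \sqrt{6}\right)^{2}$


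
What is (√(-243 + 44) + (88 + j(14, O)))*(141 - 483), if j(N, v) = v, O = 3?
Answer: -31122 - 342*I*√199 ≈ -31122.0 - 4824.5*I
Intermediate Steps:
(√(-243 + 44) + (88 + j(14, O)))*(141 - 483) = (√(-243 + 44) + (88 + 3))*(141 - 483) = (√(-199) + 91)*(-342) = (I*√199 + 91)*(-342) = (91 + I*√199)*(-342) = -31122 - 342*I*√199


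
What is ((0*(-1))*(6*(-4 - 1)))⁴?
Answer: 0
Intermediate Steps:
((0*(-1))*(6*(-4 - 1)))⁴ = (0*(6*(-5)))⁴ = (0*(-30))⁴ = 0⁴ = 0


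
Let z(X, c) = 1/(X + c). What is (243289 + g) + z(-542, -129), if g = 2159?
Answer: 164695607/671 ≈ 2.4545e+5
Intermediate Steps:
(243289 + g) + z(-542, -129) = (243289 + 2159) + 1/(-542 - 129) = 245448 + 1/(-671) = 245448 - 1/671 = 164695607/671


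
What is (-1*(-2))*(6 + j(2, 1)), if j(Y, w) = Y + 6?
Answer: 28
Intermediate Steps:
j(Y, w) = 6 + Y
(-1*(-2))*(6 + j(2, 1)) = (-1*(-2))*(6 + (6 + 2)) = 2*(6 + 8) = 2*14 = 28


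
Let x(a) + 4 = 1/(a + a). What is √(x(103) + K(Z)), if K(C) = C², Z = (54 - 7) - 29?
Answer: √13579726/206 ≈ 17.889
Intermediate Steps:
Z = 18 (Z = 47 - 29 = 18)
x(a) = -4 + 1/(2*a) (x(a) = -4 + 1/(a + a) = -4 + 1/(2*a))
√(x(103) + K(Z)) = √((-4 + (½)/103) + 18²) = √((-4 + (½)*(1/103)) + 324) = √((-4 + 1/206) + 324) = √(-823/206 + 324) = √(65921/206) = √13579726/206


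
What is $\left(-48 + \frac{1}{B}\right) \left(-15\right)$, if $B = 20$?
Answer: $\frac{2877}{4} \approx 719.25$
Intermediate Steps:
$\left(-48 + \frac{1}{B}\right) \left(-15\right) = \left(-48 + \frac{1}{20}\right) \left(-15\right) = \left(- \frac{959}{20}\right) \left(-15\right) = \frac{2877}{4}$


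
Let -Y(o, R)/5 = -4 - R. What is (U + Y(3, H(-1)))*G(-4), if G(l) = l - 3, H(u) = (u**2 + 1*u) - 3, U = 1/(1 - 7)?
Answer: -203/6 ≈ -33.833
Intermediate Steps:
U = -1/6 (U = 1/(-6) = -1/6 ≈ -0.16667)
H(u) = -3 + u + u**2 (H(u) = (u**2 + u) - 3 = (u + u**2) - 3 = -3 + u + u**2)
G(l) = -3 + l
Y(o, R) = 20 + 5*R (Y(o, R) = -5*(-4 - R) = 20 + 5*R)
(U + Y(3, H(-1)))*G(-4) = (-1/6 + (20 + 5*(-3 - 1 + (-1)**2)))*(-3 - 4) = (-1/6 + (20 + 5*(-3 - 1 + 1)))*(-7) = (-1/6 + (20 + 5*(-3)))*(-7) = (-1/6 + (20 - 15))*(-7) = (-1/6 + 5)*(-7) = (29/6)*(-7) = -203/6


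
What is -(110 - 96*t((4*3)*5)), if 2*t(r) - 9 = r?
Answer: 3202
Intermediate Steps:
t(r) = 9/2 + r/2
-(110 - 96*t((4*3)*5)) = -(110 - 96*(9/2 + ((4*3)*5)/2)) = -(110 - 96*(9/2 + (12*5)/2)) = -(110 - 96*(9/2 + (1/2)*60)) = -(110 - 96*(9/2 + 30)) = -(110 - 96*69/2) = -(110 - 3312) = -1*(-3202) = 3202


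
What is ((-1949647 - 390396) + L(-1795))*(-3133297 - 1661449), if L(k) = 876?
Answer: 11215711616582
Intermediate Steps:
((-1949647 - 390396) + L(-1795))*(-3133297 - 1661449) = ((-1949647 - 390396) + 876)*(-3133297 - 1661449) = (-2340043 + 876)*(-4794746) = -2339167*(-4794746) = 11215711616582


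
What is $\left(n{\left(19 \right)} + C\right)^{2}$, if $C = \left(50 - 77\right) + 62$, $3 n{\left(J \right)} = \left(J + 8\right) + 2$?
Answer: $\frac{17956}{9} \approx 1995.1$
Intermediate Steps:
$n{\left(J \right)} = \frac{10}{3} + \frac{J}{3}$ ($n{\left(J \right)} = \frac{\left(J + 8\right) + 2}{3} = \frac{\left(8 + J\right) + 2}{3} = \frac{10 + J}{3} = \frac{10}{3} + \frac{J}{3}$)
$C = 35$ ($C = -27 + 62 = 35$)
$\left(n{\left(19 \right)} + C\right)^{2} = \left(\left(\frac{10}{3} + \frac{1}{3} \cdot 19\right) + 35\right)^{2} = \left(\left(\frac{10}{3} + \frac{19}{3}\right) + 35\right)^{2} = \left(\frac{29}{3} + 35\right)^{2} = \left(\frac{134}{3}\right)^{2} = \frac{17956}{9}$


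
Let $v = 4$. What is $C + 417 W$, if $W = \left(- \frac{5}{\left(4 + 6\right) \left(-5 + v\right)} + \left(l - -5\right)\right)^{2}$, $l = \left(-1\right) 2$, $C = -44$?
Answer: $\frac{20257}{4} \approx 5064.3$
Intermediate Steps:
$l = -2$
$W = \frac{49}{4}$ ($W = \left(- \frac{5}{\left(4 + 6\right) \left(-5 + 4\right)} - -3\right)^{2} = \left(- \frac{5}{10 \left(-1\right)} + \left(-2 + 5\right)\right)^{2} = \left(- \frac{5}{-10} + 3\right)^{2} = \left(\left(-5\right) \left(- \frac{1}{10}\right) + 3\right)^{2} = \left(\frac{1}{2} + 3\right)^{2} = \left(\frac{7}{2}\right)^{2} = \frac{49}{4} \approx 12.25$)
$C + 417 W = -44 + 417 \cdot \frac{49}{4} = -44 + \frac{20433}{4} = \frac{20257}{4}$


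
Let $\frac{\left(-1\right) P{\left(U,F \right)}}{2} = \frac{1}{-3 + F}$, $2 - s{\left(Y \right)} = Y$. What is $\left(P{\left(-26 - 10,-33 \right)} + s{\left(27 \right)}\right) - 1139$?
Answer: $- \frac{20951}{18} \approx -1163.9$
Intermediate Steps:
$s{\left(Y \right)} = 2 - Y$
$P{\left(U,F \right)} = - \frac{2}{-3 + F}$
$\left(P{\left(-26 - 10,-33 \right)} + s{\left(27 \right)}\right) - 1139 = \left(- \frac{2}{-3 - 33} + \left(2 - 27\right)\right) - 1139 = \left(- \frac{2}{-36} + \left(2 - 27\right)\right) - 1139 = \left(\left(-2\right) \left(- \frac{1}{36}\right) - 25\right) - 1139 = \left(\frac{1}{18} - 25\right) - 1139 = - \frac{449}{18} - 1139 = - \frac{20951}{18}$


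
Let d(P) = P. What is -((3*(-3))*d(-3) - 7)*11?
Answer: -220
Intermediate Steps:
-((3*(-3))*d(-3) - 7)*11 = -((3*(-3))*(-3) - 7)*11 = -(-9*(-3) - 7)*11 = -(27 - 7)*11 = -1*20*11 = -20*11 = -220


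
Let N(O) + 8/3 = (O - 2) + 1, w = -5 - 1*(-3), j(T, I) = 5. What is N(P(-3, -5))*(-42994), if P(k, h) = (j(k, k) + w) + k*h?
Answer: -1848742/3 ≈ -6.1625e+5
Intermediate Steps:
w = -2 (w = -5 + 3 = -2)
P(k, h) = 3 + h*k (P(k, h) = (5 - 2) + k*h = 3 + h*k)
N(O) = -11/3 + O (N(O) = -8/3 + ((O - 2) + 1) = -8/3 + ((-2 + O) + 1) = -8/3 + (-1 + O) = -11/3 + O)
N(P(-3, -5))*(-42994) = (-11/3 + (3 - 5*(-3)))*(-42994) = (-11/3 + (3 + 15))*(-42994) = (-11/3 + 18)*(-42994) = (43/3)*(-42994) = -1848742/3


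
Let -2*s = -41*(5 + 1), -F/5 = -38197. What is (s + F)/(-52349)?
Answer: -191108/52349 ≈ -3.6507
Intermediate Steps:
F = 190985 (F = -5*(-38197) = 190985)
s = 123 (s = -(-41)*1*(5 + 1)/2 = -(-41)*1*6/2 = -(-41)*6/2 = -1/2*(-246) = 123)
(s + F)/(-52349) = (123 + 190985)/(-52349) = 191108*(-1/52349) = -191108/52349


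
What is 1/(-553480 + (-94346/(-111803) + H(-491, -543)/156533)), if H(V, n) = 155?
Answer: -760906913/421146115355419 ≈ -1.8068e-6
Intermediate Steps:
1/(-553480 + (-94346/(-111803) + H(-491, -543)/156533)) = 1/(-553480 + (-94346/(-111803) + 155/156533)) = 1/(-553480 + (-94346*(-1/111803) + 155*(1/156533))) = 1/(-553480 + (4102/4861 + 155/156533)) = 1/(-553480 + 642851821/760906913) = 1/(-421146115355419/760906913) = -760906913/421146115355419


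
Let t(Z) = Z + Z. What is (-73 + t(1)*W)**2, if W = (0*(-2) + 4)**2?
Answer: 1681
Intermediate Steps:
W = 16 (W = (0 + 4)**2 = 4**2 = 16)
t(Z) = 2*Z
(-73 + t(1)*W)**2 = (-73 + (2*1)*16)**2 = (-73 + 2*16)**2 = (-73 + 32)**2 = (-41)**2 = 1681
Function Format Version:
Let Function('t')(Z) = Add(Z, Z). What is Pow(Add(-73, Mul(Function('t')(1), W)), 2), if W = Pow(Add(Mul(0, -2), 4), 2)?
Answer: 1681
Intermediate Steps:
W = 16 (W = Pow(Add(0, 4), 2) = Pow(4, 2) = 16)
Function('t')(Z) = Mul(2, Z)
Pow(Add(-73, Mul(Function('t')(1), W)), 2) = Pow(Add(-73, Mul(Mul(2, 1), 16)), 2) = Pow(Add(-73, Mul(2, 16)), 2) = Pow(Add(-73, 32), 2) = Pow(-41, 2) = 1681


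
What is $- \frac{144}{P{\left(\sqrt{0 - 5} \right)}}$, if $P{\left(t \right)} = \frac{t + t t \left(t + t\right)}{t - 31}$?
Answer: $16 + \frac{496 i \sqrt{5}}{5} \approx 16.0 + 221.82 i$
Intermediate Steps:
$P{\left(t \right)} = \frac{t + 2 t^{3}}{-31 + t}$ ($P{\left(t \right)} = \frac{t + t^{2} \cdot 2 t}{-31 + t} = \frac{t + 2 t^{3}}{-31 + t}$)
$- \frac{144}{P{\left(\sqrt{0 - 5} \right)}} = - \frac{144}{\frac{1}{-31 + \sqrt{0 - 5}} \left(\sqrt{0 - 5} + 2 \left(\sqrt{0 - 5}\right)^{3}\right)} = - \frac{144}{\frac{1}{-31 + \sqrt{-5}} \left(\sqrt{-5} + 2 \left(\sqrt{-5}\right)^{3}\right)} = - \frac{144}{\frac{1}{-31 + i \sqrt{5}} \left(i \sqrt{5} + 2 \left(i \sqrt{5}\right)^{3}\right)} = - \frac{144}{\frac{1}{-31 + i \sqrt{5}} \left(i \sqrt{5} + 2 \left(- 5 i \sqrt{5}\right)\right)} = - \frac{144}{\frac{1}{-31 + i \sqrt{5}} \left(i \sqrt{5} - 10 i \sqrt{5}\right)} = - \frac{144}{\frac{1}{-31 + i \sqrt{5}} \left(- 9 i \sqrt{5}\right)} = - \frac{144}{\left(-9\right) i \sqrt{5} \frac{1}{-31 + i \sqrt{5}}} = - 144 \frac{i \sqrt{5} \left(-31 + i \sqrt{5}\right)}{45} = - \frac{16 i \sqrt{5} \left(-31 + i \sqrt{5}\right)}{5}$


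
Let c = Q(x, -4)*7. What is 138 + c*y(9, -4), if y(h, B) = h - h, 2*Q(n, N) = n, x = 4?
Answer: 138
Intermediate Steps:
Q(n, N) = n/2
y(h, B) = 0
c = 14 (c = ((½)*4)*7 = 2*7 = 14)
138 + c*y(9, -4) = 138 + 14*0 = 138 + 0 = 138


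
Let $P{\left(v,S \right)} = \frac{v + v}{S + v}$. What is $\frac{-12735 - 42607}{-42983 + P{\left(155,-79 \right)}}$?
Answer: $\frac{2102996}{1633199} \approx 1.2877$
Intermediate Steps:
$P{\left(v,S \right)} = \frac{2 v}{S + v}$
$\frac{-12735 - 42607}{-42983 + P{\left(155,-79 \right)}} = \frac{-12735 - 42607}{-42983 + 2 \cdot 155 \frac{1}{-79 + 155}} = - \frac{55342}{-42983 + 2 \cdot 155 \cdot \frac{1}{76}} = - \frac{55342}{-42983 + \frac{155}{38}} = - \frac{55342}{- \frac{1633199}{38}} = \left(-55342\right) \left(- \frac{38}{1633199}\right) = \frac{2102996}{1633199}$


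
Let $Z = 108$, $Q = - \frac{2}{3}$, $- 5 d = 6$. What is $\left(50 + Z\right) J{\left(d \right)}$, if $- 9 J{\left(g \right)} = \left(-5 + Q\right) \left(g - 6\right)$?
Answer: $- \frac{10744}{15} \approx -716.27$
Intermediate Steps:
$d = - \frac{6}{5}$ ($d = \left(- \frac{1}{5}\right) 6 = - \frac{6}{5} \approx -1.2$)
$Q = - \frac{2}{3}$ ($Q = \left(-2\right) \frac{1}{3} = - \frac{2}{3} \approx -0.66667$)
$J{\left(g \right)} = - \frac{34}{9} + \frac{17 g}{27}$ ($J{\left(g \right)} = - \frac{\left(-5 - \frac{2}{3}\right) \left(g - 6\right)}{9} = - \frac{\left(- \frac{17}{3}\right) \left(-6 + g\right)}{9} = - \frac{34 - \frac{17 g}{3}}{9} = - \frac{34}{9} + \frac{17 g}{27}$)
$\left(50 + Z\right) J{\left(d \right)} = \left(50 + 108\right) \left(- \frac{34}{9} + \frac{17}{27} \left(- \frac{6}{5}\right)\right) = 158 \left(- \frac{34}{9} - \frac{34}{45}\right) = 158 \left(- \frac{68}{15}\right) = - \frac{10744}{15}$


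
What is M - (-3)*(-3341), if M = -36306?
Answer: -46329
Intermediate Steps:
M - (-3)*(-3341) = -36306 - (-3)*(-3341) = -36306 - 1*10023 = -36306 - 10023 = -46329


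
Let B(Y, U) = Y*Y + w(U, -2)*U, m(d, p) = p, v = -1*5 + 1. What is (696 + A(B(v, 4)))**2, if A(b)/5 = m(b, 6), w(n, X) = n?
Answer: 527076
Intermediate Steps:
v = -4 (v = -5 + 1 = -4)
B(Y, U) = U**2 + Y**2 (B(Y, U) = Y*Y + U*U = Y**2 + U**2 = U**2 + Y**2)
A(b) = 30 (A(b) = 5*6 = 30)
(696 + A(B(v, 4)))**2 = (696 + 30)**2 = 726**2 = 527076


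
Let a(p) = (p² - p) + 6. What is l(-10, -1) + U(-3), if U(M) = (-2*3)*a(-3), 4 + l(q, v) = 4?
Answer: -108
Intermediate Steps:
l(q, v) = 0 (l(q, v) = -4 + 4 = 0)
a(p) = 6 + p² - p
U(M) = -108 (U(M) = (-2*3)*(6 + (-3)² - 1*(-3)) = -6*(6 + 9 + 3) = -6*18 = -108)
l(-10, -1) + U(-3) = 0 - 108 = -108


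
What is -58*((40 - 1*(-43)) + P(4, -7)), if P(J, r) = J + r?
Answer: -4640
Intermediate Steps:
-58*((40 - 1*(-43)) + P(4, -7)) = -58*((40 - 1*(-43)) + (4 - 7)) = -58*((40 + 43) - 3) = -58*(83 - 3) = -58*80 = -4640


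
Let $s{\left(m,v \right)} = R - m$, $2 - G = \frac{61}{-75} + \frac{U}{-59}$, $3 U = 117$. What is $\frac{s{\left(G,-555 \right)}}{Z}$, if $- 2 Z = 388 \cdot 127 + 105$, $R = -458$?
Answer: $\frac{4084048}{218510925} \approx 0.01869$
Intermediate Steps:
$Z = - \frac{49381}{2}$ ($Z = - \frac{388 \cdot 127 + 105}{2} = - \frac{49276 + 105}{2} = \left(- \frac{1}{2}\right) 49381 = - \frac{49381}{2} \approx -24691.0$)
$U = 39$ ($U = \frac{1}{3} \cdot 117 = 39$)
$G = \frac{15374}{4425}$ ($G = 2 - \left(\frac{61}{-75} + \frac{39}{-59}\right) = 2 - \left(61 \left(- \frac{1}{75}\right) + 39 \left(- \frac{1}{59}\right)\right) = 2 - \left(- \frac{61}{75} - \frac{39}{59}\right) = 2 - - \frac{6524}{4425} = 2 + \frac{6524}{4425} = \frac{15374}{4425} \approx 3.4743$)
$s{\left(m,v \right)} = -458 - m$
$\frac{s{\left(G,-555 \right)}}{Z} = \frac{-458 - \frac{15374}{4425}}{- \frac{49381}{2}} = \left(-458 - \frac{15374}{4425}\right) \left(- \frac{2}{49381}\right) = \left(- \frac{2042024}{4425}\right) \left(- \frac{2}{49381}\right) = \frac{4084048}{218510925}$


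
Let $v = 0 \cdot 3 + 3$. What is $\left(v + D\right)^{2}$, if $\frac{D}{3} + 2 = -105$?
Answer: $101124$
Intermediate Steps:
$D = -321$ ($D = -6 + 3 \left(-105\right) = -6 - 315 = -321$)
$v = 3$ ($v = 0 + 3 = 3$)
$\left(v + D\right)^{2} = \left(3 - 321\right)^{2} = \left(-318\right)^{2} = 101124$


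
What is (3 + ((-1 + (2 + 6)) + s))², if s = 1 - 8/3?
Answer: 625/9 ≈ 69.444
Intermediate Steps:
s = -5/3 (s = 1 - 8/3 = -5/3 ≈ -1.6667)
(3 + ((-1 + (2 + 6)) + s))² = (3 + ((-1 + (2 + 6)) - 5/3))² = (3 + ((-1 + 8) - 5/3))² = (3 + (7 - 5/3))² = (3 + 16/3)² = (25/3)² = 625/9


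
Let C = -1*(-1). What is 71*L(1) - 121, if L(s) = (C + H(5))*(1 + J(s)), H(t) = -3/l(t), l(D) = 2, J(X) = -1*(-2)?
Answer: -455/2 ≈ -227.50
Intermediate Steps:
J(X) = 2
C = 1
H(t) = -3/2
L(s) = -3/2 (L(s) = (1 - 3/2)*(1 + 2) = -½*3 = -3/2)
71*L(1) - 121 = 71*(-3/2) - 121 = -213/2 - 121 = -455/2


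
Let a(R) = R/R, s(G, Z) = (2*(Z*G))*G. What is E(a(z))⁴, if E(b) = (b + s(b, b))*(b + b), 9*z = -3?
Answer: 1296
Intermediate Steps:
s(G, Z) = 2*Z*G² (s(G, Z) = (2*(G*Z))*G = (2*G*Z)*G = 2*Z*G²)
z = -⅓ (z = (⅑)*(-3) = -⅓ ≈ -0.33333)
a(R) = 1
E(b) = 2*b*(b + 2*b³) (E(b) = (b + 2*b*b²)*(b + b) = (b + 2*b³)*(2*b) = 2*b*(b + 2*b³))
E(a(z))⁴ = (1²*(2 + 4*1²))⁴ = (1*(2 + 4*1))⁴ = (1*(2 + 4))⁴ = (1*6)⁴ = 6⁴ = 1296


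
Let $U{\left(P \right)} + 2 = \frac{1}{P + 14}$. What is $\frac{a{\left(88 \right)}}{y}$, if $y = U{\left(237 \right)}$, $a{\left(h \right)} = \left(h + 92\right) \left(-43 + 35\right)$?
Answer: $\frac{120480}{167} \approx 721.44$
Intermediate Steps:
$a{\left(h \right)} = -736 - 8 h$ ($a{\left(h \right)} = \left(92 + h\right) \left(-8\right) = -736 - 8 h$)
$U{\left(P \right)} = -2 + \frac{1}{14 + P}$ ($U{\left(P \right)} = -2 + \frac{1}{P + 14} = -2 + \frac{1}{14 + P}$)
$y = - \frac{501}{251}$ ($y = \frac{-27 - 474}{14 + 237} = \frac{-27 - 474}{251} = \frac{1}{251} \left(-501\right) = - \frac{501}{251} \approx -1.996$)
$\frac{a{\left(88 \right)}}{y} = \frac{-736 - 704}{- \frac{501}{251}} = \left(-736 - 704\right) \left(- \frac{251}{501}\right) = \left(-1440\right) \left(- \frac{251}{501}\right) = \frac{120480}{167}$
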